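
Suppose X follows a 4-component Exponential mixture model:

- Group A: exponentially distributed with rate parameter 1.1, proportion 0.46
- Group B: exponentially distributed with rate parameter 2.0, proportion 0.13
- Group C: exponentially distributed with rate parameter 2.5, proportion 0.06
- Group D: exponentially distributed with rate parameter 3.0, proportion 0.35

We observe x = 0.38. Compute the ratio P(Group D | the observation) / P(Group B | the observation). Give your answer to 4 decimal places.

2.7617

Posterior odds = (w_i f_i(x)) / (w_j f_j(x)); the normalising sum cancels.
Evaluate each component's likelihood at the observed value:
  f_A = 0.724198
  f_B = 0.935333
  f_C = 0.966853
  f_D = 0.959457
0.33581 / 0.121593 ≈ 2.7617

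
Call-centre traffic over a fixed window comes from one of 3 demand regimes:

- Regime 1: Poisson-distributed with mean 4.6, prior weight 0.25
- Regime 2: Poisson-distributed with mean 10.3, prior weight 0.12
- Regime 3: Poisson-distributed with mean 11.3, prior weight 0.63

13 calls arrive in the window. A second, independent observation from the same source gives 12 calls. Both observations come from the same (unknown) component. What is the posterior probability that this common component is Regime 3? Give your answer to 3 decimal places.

Posterior ∝ prior × likelihood, so P(k | x) ∝ π_k f_k(x); normalise over all components.
Since both observations come from the same component, the likelihood for component k is f_k(x₁)·f_k(x₂).
  f_1 = [0.000666526] × [0.00188366] = 1.25551e-06
  f_2 = [0.0793178] × [0.10011] = 0.00794048
  f_3 = [0.0973222] × [0.111964] = 0.0108965
Weight by the priors:
  π_1·f_1 = 0.25 × 1.25551e-06 = 3.13877e-07
  π_2·f_2 = 0.12 × 0.00794048 = 0.000952858
  π_3·f_3 = 0.63 × 0.0108965 = 0.00686482
Evidence: 3.13877e-07 + 0.000952858 + 0.00686482 = 0.00781799
Responsibility of Regime 3: 0.00686482 / 0.00781799 ≈ 0.878

0.878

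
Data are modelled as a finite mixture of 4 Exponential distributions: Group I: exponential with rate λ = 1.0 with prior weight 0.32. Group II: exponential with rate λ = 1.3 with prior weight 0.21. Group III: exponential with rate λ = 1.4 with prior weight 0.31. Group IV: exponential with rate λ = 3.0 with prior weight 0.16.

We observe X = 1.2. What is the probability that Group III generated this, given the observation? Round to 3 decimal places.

0.326

The responsibility of component k is π_k f_k(x) divided by Σ_j π_j f_j(x).
Evaluate each component's likelihood at the observed value:
  L_I = 1.0·e^(−1.0·1.2) = 1.0·e^(−1.2000) = 0.301194
  L_II = 1.3·e^(−1.3·1.2) = 1.3·e^(−1.5600) = 0.273177
  L_III = 1.4·e^(−1.4·1.2) = 1.4·e^(−1.6800) = 0.260924
  L_IV = 3.0·e^(−3.0·1.2) = 3.0·e^(−3.6000) = 0.0819712
Weight by the priors:
  π_I·L_I = 0.32 × 0.301194 = 0.0963821
  π_II·L_II = 0.21 × 0.273177 = 0.0573671
  π_III·L_III = 0.31 × 0.260924 = 0.0808863
  π_IV·L_IV = 0.16 × 0.0819712 = 0.0131154
Normaliser: 0.0963821 + 0.0573671 + 0.0808863 + 0.0131154 = 0.247751
P(Group III | data) = 0.0808863 / 0.247751 ≈ 0.326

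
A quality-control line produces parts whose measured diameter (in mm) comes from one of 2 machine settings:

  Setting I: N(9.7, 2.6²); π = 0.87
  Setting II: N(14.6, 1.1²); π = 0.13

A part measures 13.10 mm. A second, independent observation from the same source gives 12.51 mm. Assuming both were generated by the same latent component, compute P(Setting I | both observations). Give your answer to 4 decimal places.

P(component k | x) = P(Z=k)·f_k(x) / marginal(x), where marginal(x) = Σ_j P(Z=j)·f_j(x).
Since both observations come from the same component, the likelihood for component k is f_k(x₁)·f_k(x₂).
  f_I = [0.0652532] × [0.0855648] = 0.00558338
  f_II = [0.14313] × [0.0596507] = 0.00853782
Prior × likelihood for each component:
  P(Z=I)·f_I = 0.87 × 0.00558338 = 0.00485754
  P(Z=II)·f_II = 0.13 × 0.00853782 = 0.00110992
Marginal: 0.00485754 + 0.00110992 = 0.00596746
P(Setting I | x₁,x₂) ≈ 0.8140

0.8140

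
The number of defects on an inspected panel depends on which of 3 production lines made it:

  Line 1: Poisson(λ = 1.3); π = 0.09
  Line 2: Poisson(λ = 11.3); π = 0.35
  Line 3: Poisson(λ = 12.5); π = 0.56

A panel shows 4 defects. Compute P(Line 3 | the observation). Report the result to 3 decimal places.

0.266

P(component k | x) = π_k·f_k(x) / marginal(x), where marginal(x) = Σ_j π_j·f_j(x).
Component likelihoods at x = 4 defects:
  f_1 = e^(−1.3)·1.3^4/4! = 0.0324324
  f_2 = e^(−11.3)·11.3^4/4! = 0.00840572
  f_3 = e^(−12.5)·12.5^4/4! = 0.00379095
Multiply by the mixture weights:
  π_1·f_1 = 0.09 × 0.0324324 = 0.00291892
  π_2·f_2 = 0.35 × 0.00840572 = 0.002942
  π_3·f_3 = 0.56 × 0.00379095 = 0.00212293
Denominator: 0.00291892 + 0.002942 + 0.00212293 = 0.00798385
P(Line 3 | 4 defects) = 0.00212293 / 0.00798385 ≈ 0.266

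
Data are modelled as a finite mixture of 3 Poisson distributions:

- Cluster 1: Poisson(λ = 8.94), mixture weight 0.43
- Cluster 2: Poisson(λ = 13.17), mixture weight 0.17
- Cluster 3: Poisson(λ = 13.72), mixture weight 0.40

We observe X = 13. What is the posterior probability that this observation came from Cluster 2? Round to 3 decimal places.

The responsibility of component k is π_k f_k(x) divided by Σ_j π_j f_j(x).
Component likelihoods at x = 13:
  f_1 = 0.049036
  f_2 = 0.109819
  f_3 = 0.107846
Weight by the priors:
  π_1·f_1 = 0.43 × 0.049036 = 0.0210855
  π_2·f_2 = 0.17 × 0.109819 = 0.0186692
  π_3·f_3 = 0.40 × 0.107846 = 0.0431383
Marginal: 0.0210855 + 0.0186692 + 0.0431383 = 0.0828929
Responsibility of Cluster 2: 0.0186692 / 0.0828929 ≈ 0.225

0.225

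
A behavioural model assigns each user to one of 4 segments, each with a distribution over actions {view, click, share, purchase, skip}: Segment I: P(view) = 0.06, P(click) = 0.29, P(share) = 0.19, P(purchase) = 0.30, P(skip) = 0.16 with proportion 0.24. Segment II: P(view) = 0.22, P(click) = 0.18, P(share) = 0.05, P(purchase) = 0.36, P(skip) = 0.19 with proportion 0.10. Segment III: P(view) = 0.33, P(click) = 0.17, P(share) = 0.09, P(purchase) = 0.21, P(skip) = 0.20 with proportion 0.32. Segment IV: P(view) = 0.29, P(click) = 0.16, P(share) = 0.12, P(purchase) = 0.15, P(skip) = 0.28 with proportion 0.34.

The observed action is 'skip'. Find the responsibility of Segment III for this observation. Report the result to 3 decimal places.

0.295

P(component k | x) = w_k·f_k(x) / marginal(x), where marginal(x) = Σ_j w_j·f_j(x).
Evaluate each component's likelihood at the observed value:
  L_I = 0.16
  L_II = 0.19
  L_III = 0.2
  L_IV = 0.28
Weight by the priors:
  w_I·L_I = 0.24 × 0.16 = 0.0384
  w_II·L_II = 0.10 × 0.19 = 0.019
  w_III·L_III = 0.32 × 0.2 = 0.064
  w_IV·L_IV = 0.34 × 0.28 = 0.0952
Evidence: 0.0384 + 0.019 + 0.064 + 0.0952 = 0.2166
So the posterior for Segment III is 0.064 / 0.2166 ≈ 0.295.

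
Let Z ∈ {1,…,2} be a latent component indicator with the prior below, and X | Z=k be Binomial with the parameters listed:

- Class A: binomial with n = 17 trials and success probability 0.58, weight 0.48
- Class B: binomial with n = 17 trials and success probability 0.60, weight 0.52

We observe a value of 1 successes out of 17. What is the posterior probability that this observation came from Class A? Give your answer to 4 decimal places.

P(component k | x) = P(Z=k)·f_k(x) / marginal(x), where marginal(x) = Σ_j P(Z=j)·f_j(x).
Evaluate each component's likelihood at the observed value:
  p_A = C(17,1)·0.58^1·0.42^16 = 17·0.58·9.37537e-07 = 9.24412e-06
  p_B = C(17,1)·0.60^1·0.40^16 = 17·0.6·4.29497e-07 = 4.38087e-06
Multiply by the mixture weights:
  P(Z=A)·p_A = 0.48 × 9.24412e-06 = 4.43718e-06
  P(Z=B)·p_B = 0.52 × 4.38087e-06 = 2.27805e-06
Marginal: 4.43718e-06 + 2.27805e-06 = 6.71523e-06
P(Class A | data) ≈ 0.6608

0.6608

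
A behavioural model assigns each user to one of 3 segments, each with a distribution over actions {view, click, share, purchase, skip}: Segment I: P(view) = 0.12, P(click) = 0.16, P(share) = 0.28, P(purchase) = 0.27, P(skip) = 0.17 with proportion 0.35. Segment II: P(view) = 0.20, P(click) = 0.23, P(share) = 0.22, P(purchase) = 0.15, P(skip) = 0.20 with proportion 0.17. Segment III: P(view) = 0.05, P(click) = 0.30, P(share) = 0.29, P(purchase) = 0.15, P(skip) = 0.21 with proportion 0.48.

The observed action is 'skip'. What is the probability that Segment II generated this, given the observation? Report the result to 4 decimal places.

Apply Bayes' rule: the posterior for each component is proportional to its prior times its likelihood at x.
Component likelihoods at x = 'skip':
  f_I = P(skip | comp) = 0.17
  f_II = P(skip | comp) = 0.20
  f_III = P(skip | comp) = 0.21
Prior × likelihood for each component:
  P(Z=I)·f_I = 0.35 × 0.17 = 0.0595
  P(Z=II)·f_II = 0.17 × 0.2 = 0.034
  P(Z=III)·f_III = 0.48 × 0.21 = 0.1008
Denominator: 0.0595 + 0.034 + 0.1008 = 0.1943
P(Segment II | data) ≈ 0.1750

0.1750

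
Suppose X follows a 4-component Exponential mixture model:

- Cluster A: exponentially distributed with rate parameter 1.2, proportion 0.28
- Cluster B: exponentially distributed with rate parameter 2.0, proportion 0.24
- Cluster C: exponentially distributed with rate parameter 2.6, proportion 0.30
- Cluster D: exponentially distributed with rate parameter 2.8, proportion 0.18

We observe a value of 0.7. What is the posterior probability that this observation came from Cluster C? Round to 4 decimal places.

The responsibility of component k is π_k f_k(x) divided by Σ_j π_j f_j(x).
Evaluate each component's likelihood at the observed value:
  L_A = 1.2·e^(−1.2·0.7) = 1.2·e^(−0.8400) = 0.518053
  L_B = 2.0·e^(−2.0·0.7) = 2.0·e^(−1.4000) = 0.493194
  L_C = 2.6·e^(−2.6·0.7) = 2.6·e^(−1.8200) = 0.421267
  L_D = 2.8·e^(−2.8·0.7) = 2.8·e^(−1.9600) = 0.394404
Unnormalised posteriors:
  π_A·L_A = 0.28 × 0.518053 = 0.145055
  π_B·L_B = 0.24 × 0.493194 = 0.118367
  π_C·L_C = 0.30 × 0.421267 = 0.12638
  π_D·L_D = 0.18 × 0.394404 = 0.0709926
Denominator: 0.145055 + 0.118367 + 0.12638 + 0.0709926 = 0.460794
So the posterior for Cluster C is 0.12638 / 0.460794 ≈ 0.2743.

0.2743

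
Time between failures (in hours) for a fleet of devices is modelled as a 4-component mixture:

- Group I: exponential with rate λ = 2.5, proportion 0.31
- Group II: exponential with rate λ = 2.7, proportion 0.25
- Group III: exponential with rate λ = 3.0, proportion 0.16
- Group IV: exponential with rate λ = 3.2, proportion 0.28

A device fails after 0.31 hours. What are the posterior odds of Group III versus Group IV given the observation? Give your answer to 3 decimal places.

0.570

The posterior odds equal the prior odds times the likelihood ratio: (P(Z=i)/P(Z=j))·(f_i(x)/f_j(x)).
Evaluate each component's likelihood at the observed value:
  L_I = 1.15176
  L_II = 1.16912
  L_III = 1.18366
  L_IV = 1.18667
Odds = (0.16/0.28) × (1.18366/1.18667) = 0.571429 × 0.997465 ≈ 0.570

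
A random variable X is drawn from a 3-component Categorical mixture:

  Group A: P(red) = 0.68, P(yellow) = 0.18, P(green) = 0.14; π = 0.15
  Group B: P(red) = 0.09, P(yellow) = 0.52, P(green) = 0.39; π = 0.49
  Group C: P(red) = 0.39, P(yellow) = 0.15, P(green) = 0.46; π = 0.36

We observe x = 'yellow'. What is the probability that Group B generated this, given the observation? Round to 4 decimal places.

0.7588

The responsibility of component k is π_k f_k(x) divided by Σ_j π_j f_j(x).
Categorical probabilities:
  L_A = 0.18
  L_B = 0.52
  L_C = 0.15
Weight by the priors:
  π_A·L_A = 0.15 × 0.18 = 0.027
  π_B·L_B = 0.49 × 0.52 = 0.2548
  π_C·L_C = 0.36 × 0.15 = 0.054
Sum: 0.027 + 0.2548 + 0.054 = 0.3358
P(Group B | 'yellow') = 0.2548 / 0.3358 ≈ 0.7588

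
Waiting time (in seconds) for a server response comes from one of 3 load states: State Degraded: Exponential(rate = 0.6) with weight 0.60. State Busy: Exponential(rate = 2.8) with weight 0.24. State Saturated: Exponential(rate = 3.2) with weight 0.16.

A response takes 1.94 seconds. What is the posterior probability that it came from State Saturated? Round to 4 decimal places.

P(component k | x) = w_k·f_k(x) / marginal(x), where marginal(x) = Σ_j w_j·f_j(x).
Component likelihoods at x = 1.94 seconds:
  L_Degraded = 0.6·e^(−0.6·1.94) = 0.6·e^(−1.1640) = 0.187341
  L_Busy = 2.8·e^(−2.8·1.94) = 2.8·e^(−5.4320) = 0.0122481
  L_Saturated = 3.2·e^(−3.2·1.94) = 3.2·e^(−6.2080) = 0.00644243
Multiply by the mixture weights:
  w_Degraded·L_Degraded = 0.60 × 0.187341 = 0.112405
  w_Busy·L_Busy = 0.24 × 0.0122481 = 0.00293956
  w_Saturated·L_Saturated = 0.16 × 0.00644243 = 0.00103079
Marginal: 0.112405 + 0.00293956 + 0.00103079 = 0.116375
P(State Saturated | x) ≈ 0.0089

0.0089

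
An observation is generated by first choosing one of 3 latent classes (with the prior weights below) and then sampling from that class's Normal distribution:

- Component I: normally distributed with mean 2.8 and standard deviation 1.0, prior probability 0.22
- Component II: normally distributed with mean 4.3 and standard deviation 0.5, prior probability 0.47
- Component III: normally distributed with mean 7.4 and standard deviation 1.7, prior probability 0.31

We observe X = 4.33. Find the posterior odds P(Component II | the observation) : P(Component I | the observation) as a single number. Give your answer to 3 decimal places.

The posterior odds equal the prior odds times the likelihood ratio: (w_i/w_j)·(f_i(x)/f_j(x)).
Normal densities:
  L_I = (1/(1.0·√(2π)))·exp(−(4.33−2.8)²/(2·1.0²)) = 0.398942·exp(-1.17045) = 0.123763
  L_II = (1/(0.5·√(2π)))·exp(−(4.33−4.3)²/(2·0.5²)) = 0.797885·exp(-0.00180) = 0.79645
  L_III = (1/(1.7·√(2π)))·exp(−(4.33−7.4)²/(2·1.7²)) = 0.234672·exp(-1.63061) = 0.0459513
Odds = (0.47/0.22) × (0.79645/0.123763) = 2.13636 × 6.43529 ≈ 13.748

13.748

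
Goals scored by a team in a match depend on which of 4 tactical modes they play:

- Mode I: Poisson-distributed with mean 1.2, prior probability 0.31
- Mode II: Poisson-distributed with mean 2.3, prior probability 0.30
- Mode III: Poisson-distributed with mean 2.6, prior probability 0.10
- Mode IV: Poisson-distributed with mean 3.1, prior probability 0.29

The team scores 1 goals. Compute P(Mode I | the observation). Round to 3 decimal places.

0.465

Posterior ∝ prior × likelihood, so P(k | x) ∝ P(Z=k) f_k(x); normalise over all components.
Component likelihoods at x = 1 goals:
  f_I = 0.361433
  f_II = 0.230595
  f_III = 0.193111
  f_IV = 0.139653
Weight by the priors:
  P(Z=I)·f_I = 0.31 × 0.361433 = 0.112044
  P(Z=II)·f_II = 0.30 × 0.230595 = 0.0691786
  P(Z=III)·f_III = 0.10 × 0.193111 = 0.0193111
  P(Z=IV)·f_IV = 0.29 × 0.139653 = 0.0404992
Normaliser: 0.112044 + 0.0691786 + 0.0193111 + 0.0404992 = 0.241033
P(Mode I | x) = 0.112044 / 0.241033 ≈ 0.465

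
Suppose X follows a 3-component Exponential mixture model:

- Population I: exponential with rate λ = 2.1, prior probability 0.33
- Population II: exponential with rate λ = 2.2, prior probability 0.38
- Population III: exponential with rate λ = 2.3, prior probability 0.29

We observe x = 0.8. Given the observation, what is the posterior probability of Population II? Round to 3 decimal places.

0.380

The responsibility of component k is w_k f_k(x) divided by Σ_j w_j f_j(x).
Component likelihoods at x = 0.8:
  f_I = 2.1·e^(−2.1·0.8) = 2.1·e^(−1.6800) = 0.391385
  f_II = 2.2·e^(−2.2·0.8) = 2.2·e^(−1.7600) = 0.378499
  f_III = 2.3·e^(−2.3·0.8) = 2.3·e^(−1.8400) = 0.36528
Weight by the priors:
  w_I·f_I = 0.33 × 0.391385 = 0.129157
  w_II·f_II = 0.38 × 0.378499 = 0.14383
  w_III·f_III = 0.29 × 0.36528 = 0.105931
Marginal: 0.129157 + 0.14383 + 0.105931 = 0.378918
So the posterior for Population II is 0.14383 / 0.378918 ≈ 0.380.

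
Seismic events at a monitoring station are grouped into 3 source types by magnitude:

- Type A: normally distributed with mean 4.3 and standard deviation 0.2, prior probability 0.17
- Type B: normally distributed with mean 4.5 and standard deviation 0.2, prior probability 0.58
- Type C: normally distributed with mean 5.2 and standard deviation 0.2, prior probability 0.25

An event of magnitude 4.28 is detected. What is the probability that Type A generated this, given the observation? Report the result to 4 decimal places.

0.3481

Posterior ∝ prior × likelihood, so P(k | x) ∝ π_k f_k(x); normalise over all components.
Evaluate each component's likelihood at the observed value:
  p_A = (1/(0.2·√(2π)))·exp(−(4.28−4.3)²/(2·0.2²)) = 1.994711·exp(-0.00500) = 1.98476
  p_B = (1/(0.2·√(2π)))·exp(−(4.28−4.5)²/(2·0.2²)) = 1.994711·exp(-0.60500) = 1.08926
  p_C = (1/(0.2·√(2π)))·exp(−(4.28−5.2)²/(2·0.2²)) = 1.994711·exp(-10.58000) = 5.07043e-05
Weight by the priors:
  π_A·p_A = 0.17 × 1.98476 = 0.33741
  π_B·p_B = 0.58 × 1.08926 = 0.631771
  π_C·p_C = 0.25 × 5.07043e-05 = 1.26761e-05
Evidence: 0.33741 + 0.631771 + 1.26761e-05 = 0.969194
P(Type A | data) ≈ 0.3481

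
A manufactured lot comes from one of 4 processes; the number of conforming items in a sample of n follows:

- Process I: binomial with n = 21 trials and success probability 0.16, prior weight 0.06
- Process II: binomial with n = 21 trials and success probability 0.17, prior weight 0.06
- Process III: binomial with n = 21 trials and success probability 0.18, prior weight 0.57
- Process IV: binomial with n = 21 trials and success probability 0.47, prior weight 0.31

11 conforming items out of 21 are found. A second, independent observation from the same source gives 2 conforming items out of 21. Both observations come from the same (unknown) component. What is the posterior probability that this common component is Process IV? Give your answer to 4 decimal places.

By Bayes' theorem, P(k | x) = w_k f_k(x) / Σ_j w_j f_j(x).
Since both observations come from the same component, the likelihood for component k is f_k(x₁)·f_k(x₂).
  p_I = [C(21,11)·0.16^11·0.84^10 = 352716·1.75922e-09·0.174901 = 0.000108527] × [0.195779] = 2.12473e-05
  p_II = [C(21,11)·0.17^11·0.83^10 = 352716·3.42719e-09·0.15516 = 0.000187562] × [0.176036] = 3.30176e-05
  p_III = [C(21,11)·0.18^11·0.82^10 = 352716·6.42684e-09·0.137448 = 0.000311574] × [0.156757] = 4.88415e-05
  p_IV = [C(21,11)·0.47^11·0.53^10 = 352716·0.000247216·0.00174887 = 0.152497] × [0.000267705] = 4.08241e-05
Unnormalised posteriors:
  w_I·p_I = 0.06 × 2.12473e-05 = 1.27484e-06
  w_II·p_II = 0.06 × 3.30176e-05 = 1.98105e-06
  w_III·p_III = 0.57 × 4.88415e-05 = 2.78396e-05
  w_IV·p_IV = 0.31 × 4.08241e-05 = 1.26555e-05
Denominator: 1.27484e-06 + 1.98105e-06 + 2.78396e-05 + 1.26555e-05 = 4.3751e-05
P(Process IV | x₁,x₂) ≈ 0.2893

0.2893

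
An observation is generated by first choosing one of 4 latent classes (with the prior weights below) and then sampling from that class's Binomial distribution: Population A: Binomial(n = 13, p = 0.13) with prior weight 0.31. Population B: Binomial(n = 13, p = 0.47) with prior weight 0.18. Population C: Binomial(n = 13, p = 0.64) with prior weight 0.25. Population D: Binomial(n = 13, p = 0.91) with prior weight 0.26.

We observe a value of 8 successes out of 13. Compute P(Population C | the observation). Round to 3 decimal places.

The responsibility of component k is w_k f_k(x) divided by Σ_j w_j f_j(x).
Component likelihoods at x = 8 successes out of 13:
  L_A = C(13,8)·0.13^8·0.87^5 = 1287·8.15731e-08·0.498421 = 5.23265e-05
  L_B = C(13,8)·0.47^8·0.53^5 = 1287·0.00238113·0.0418195 = 0.128157
  L_C = C(13,8)·0.64^8·0.36^5 = 1287·0.0281475·0.00604662 = 0.219044
  L_D = C(13,8)·0.91^8·0.09^5 = 1287·0.470253·5.9049e-06 = 0.00357373
Prior × likelihood for each component:
  w_A·L_A = 0.31 × 5.23265e-05 = 1.62212e-05
  w_B·L_B = 0.18 × 0.128157 = 0.0230682
  w_C·L_C = 0.25 × 0.219044 = 0.0547609
  w_D·L_D = 0.26 × 0.00357373 = 0.000929171
Evidence: 1.62212e-05 + 0.0230682 + 0.0547609 + 0.000929171 = 0.0787745
P(Population C | the observation) ≈ 0.695

0.695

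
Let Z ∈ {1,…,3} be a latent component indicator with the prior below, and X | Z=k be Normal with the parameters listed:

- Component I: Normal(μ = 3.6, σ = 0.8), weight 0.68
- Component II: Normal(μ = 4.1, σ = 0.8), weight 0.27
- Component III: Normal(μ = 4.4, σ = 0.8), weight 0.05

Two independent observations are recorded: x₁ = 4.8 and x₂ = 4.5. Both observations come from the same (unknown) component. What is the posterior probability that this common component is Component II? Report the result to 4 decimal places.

0.5023

Posterior ∝ prior × likelihood, so P(k | x) ∝ π_k f_k(x); normalise over all components.
Since both observations come from the same component, the likelihood for component k is f_k(x₁)·f_k(x₂).
  L_I = [(1/(0.8·√(2π)))·exp(−(4.8−3.6)²/(2·0.8²)) = 0.498678·exp(-1.12500) = 0.161897] × [0.264846] = 0.0428777
  L_II = [(1/(0.8·√(2π)))·exp(−(4.8−4.1)²/(2·0.8²)) = 0.498678·exp(-0.38281) = 0.340069] × [0.440082] = 0.149658
  L_III = [(1/(0.8·√(2π)))·exp(−(4.8−4.4)²/(2·0.8²)) = 0.498678·exp(-0.12500) = 0.440082] × [0.494797] = 0.217751
Multiply by the mixture weights:
  π_I·L_I = 0.68 × 0.0428777 = 0.0291569
  π_II·L_II = 0.27 × 0.149658 = 0.0404077
  π_III·L_III = 0.05 × 0.217751 = 0.0108876
Evidence: 0.0291569 + 0.0404077 + 0.0108876 = 0.0804521
Responsibility of Component II: 0.0404077 / 0.0804521 ≈ 0.5023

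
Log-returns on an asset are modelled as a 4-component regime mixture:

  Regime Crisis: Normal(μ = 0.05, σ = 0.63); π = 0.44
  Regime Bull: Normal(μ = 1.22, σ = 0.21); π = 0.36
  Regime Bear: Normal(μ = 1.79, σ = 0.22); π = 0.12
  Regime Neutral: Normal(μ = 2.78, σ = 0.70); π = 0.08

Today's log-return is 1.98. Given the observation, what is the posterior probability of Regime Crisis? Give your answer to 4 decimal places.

0.0144

P(component k | x) = π_k·f_k(x) / marginal(x), where marginal(x) = Σ_j π_j·f_j(x).
Evaluate each component's likelihood at the observed value:
  p_Crisis = (1/(0.63·√(2π)))·exp(−(1.98−0.05)²/(2·0.63²)) = 0.633242·exp(-4.69249) = 0.00580292
  p_Bull = (1/(0.21·√(2π)))·exp(−(1.98−1.22)²/(2·0.21²)) = 1.899725·exp(-6.54875) = 0.00272022
  p_Bear = (1/(0.22·√(2π)))·exp(−(1.98−1.79)²/(2·0.22²)) = 1.813374·exp(-0.37293) = 1.24889
  p_Neutral = (1/(0.70·√(2π)))·exp(−(1.98−2.78)²/(2·0.70²)) = 0.569918·exp(-0.65306) = 0.296614
Multiply by the mixture weights:
  π_Crisis·p_Crisis = 0.44 × 0.00580292 = 0.00255328
  π_Bull·p_Bull = 0.36 × 0.00272022 = 0.000979278
  π_Bear·p_Bear = 0.12 × 1.24889 = 0.149867
  π_Neutral·p_Neutral = 0.08 × 0.296614 = 0.0237291
Evidence: 0.00255328 + 0.000979278 + 0.149867 + 0.0237291 = 0.177128
P(Regime Crisis | 1.98) ≈ 0.0144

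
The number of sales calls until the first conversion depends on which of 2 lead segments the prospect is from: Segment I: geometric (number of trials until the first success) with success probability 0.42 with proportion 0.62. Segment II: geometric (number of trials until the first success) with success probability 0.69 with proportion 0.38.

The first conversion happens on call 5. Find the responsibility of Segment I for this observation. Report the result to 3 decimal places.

By Bayes' theorem, P(k | x) = P(Z=k) f_k(x) / Σ_j P(Z=j) f_j(x).
Geometric probabilities:
  p_I = 0.0475293
  p_II = 0.00637229
Prior × likelihood for each component:
  P(Z=I)·p_I = 0.62 × 0.0475293 = 0.0294682
  P(Z=II)·p_II = 0.38 × 0.00637229 = 0.00242147
Denominator: 0.0294682 + 0.00242147 = 0.0318896
So the posterior for Segment I is 0.0294682 / 0.0318896 ≈ 0.924.

0.924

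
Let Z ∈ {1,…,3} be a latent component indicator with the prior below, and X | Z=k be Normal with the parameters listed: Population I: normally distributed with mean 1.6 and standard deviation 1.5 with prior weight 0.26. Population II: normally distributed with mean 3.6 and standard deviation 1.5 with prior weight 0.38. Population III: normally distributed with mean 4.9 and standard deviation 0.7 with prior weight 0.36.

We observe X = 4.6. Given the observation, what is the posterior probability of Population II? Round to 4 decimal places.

0.2917

P(component k | x) = π_k·f_k(x) / marginal(x), where marginal(x) = Σ_j π_j·f_j(x).
Normal densities:
  L_I = 0.035994
  L_II = 0.212965
  L_III = 0.51991
Multiply by the mixture weights:
  π_I·L_I = 0.26 × 0.035994 = 0.00935843
  π_II·L_II = 0.38 × 0.212965 = 0.0809268
  π_III·L_III = 0.36 × 0.51991 = 0.187167
Denominator: 0.00935843 + 0.0809268 + 0.187167 = 0.277453
Responsibility of Population II: 0.0809268 / 0.277453 ≈ 0.2917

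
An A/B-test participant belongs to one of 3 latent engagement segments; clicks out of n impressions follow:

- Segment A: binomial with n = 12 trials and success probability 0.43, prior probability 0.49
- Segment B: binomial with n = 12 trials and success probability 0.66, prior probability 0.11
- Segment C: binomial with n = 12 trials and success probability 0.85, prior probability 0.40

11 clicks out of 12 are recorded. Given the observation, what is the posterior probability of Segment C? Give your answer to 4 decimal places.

P(component k | x) = P(Z=k)·f_k(x) / marginal(x), where marginal(x) = Σ_j P(Z=j)·f_j(x).
Evaluate each component's likelihood at the observed value:
  f_A = 0.000635637
  f_B = 0.0422322
  f_C = 0.301218
Unnormalised posteriors:
  P(Z=A)·f_A = 0.49 × 0.000635637 = 0.000311462
  P(Z=B)·f_B = 0.11 × 0.0422322 = 0.00464554
  P(Z=C)·f_C = 0.40 × 0.301218 = 0.120487
Denominator: 0.000311462 + 0.00464554 + 0.120487 = 0.125444
P(Segment C | the observation) ≈ 0.9605

0.9605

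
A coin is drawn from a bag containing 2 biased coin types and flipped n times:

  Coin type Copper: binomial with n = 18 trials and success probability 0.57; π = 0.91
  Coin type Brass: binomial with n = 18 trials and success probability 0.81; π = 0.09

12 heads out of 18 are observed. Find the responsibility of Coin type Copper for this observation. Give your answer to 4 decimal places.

0.9525

The responsibility of component k is P(Z=k) f_k(x) divided by Σ_j P(Z=j) f_j(x).
Binomial probabilities:
  L_Copper = C(18,12)·0.57^12·0.43^6 = 18564·0.00117625·0.00632136 = 0.138032
  L_Brass = C(18,12)·0.81^12·0.19^6 = 18564·0.0797664·4.70459e-05 = 0.0696648
Prior × likelihood for each component:
  P(Z=Copper)·L_Copper = 0.91 × 0.138032 = 0.125609
  P(Z=Brass)·L_Brass = 0.09 × 0.0696648 = 0.00626983
Sum: 0.125609 + 0.00626983 = 0.131879
P(Coin type Copper | 12 heads out of 18) ≈ 0.9525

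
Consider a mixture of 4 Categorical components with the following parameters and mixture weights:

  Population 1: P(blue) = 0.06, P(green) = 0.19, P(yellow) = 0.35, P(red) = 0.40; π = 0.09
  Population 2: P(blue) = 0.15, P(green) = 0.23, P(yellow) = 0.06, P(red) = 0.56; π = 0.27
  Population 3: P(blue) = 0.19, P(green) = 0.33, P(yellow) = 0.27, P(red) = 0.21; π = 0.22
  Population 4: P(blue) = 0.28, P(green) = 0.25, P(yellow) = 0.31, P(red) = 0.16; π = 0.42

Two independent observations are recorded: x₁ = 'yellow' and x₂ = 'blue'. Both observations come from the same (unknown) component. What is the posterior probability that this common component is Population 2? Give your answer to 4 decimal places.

0.0467

The responsibility of component k is w_k f_k(x) divided by Σ_j w_j f_j(x).
Since both observations come from the same component, the likelihood for component k is f_k(x₁)·f_k(x₂).
  L_1 = [0.35] × [0.06] = 0.021
  L_2 = [0.06] × [0.15] = 0.009
  L_3 = [0.27] × [0.19] = 0.0513
  L_4 = [0.31] × [0.28] = 0.0868
Weight by the priors:
  w_1·L_1 = 0.09 × 0.021 = 0.00189
  w_2·L_2 = 0.27 × 0.009 = 0.00243
  w_3·L_3 = 0.22 × 0.0513 = 0.011286
  w_4·L_4 = 0.42 × 0.0868 = 0.036456
Evidence: 0.00189 + 0.00243 + 0.011286 + 0.036456 = 0.052062
P(Population 2 | x₁, x₂) ≈ 0.0467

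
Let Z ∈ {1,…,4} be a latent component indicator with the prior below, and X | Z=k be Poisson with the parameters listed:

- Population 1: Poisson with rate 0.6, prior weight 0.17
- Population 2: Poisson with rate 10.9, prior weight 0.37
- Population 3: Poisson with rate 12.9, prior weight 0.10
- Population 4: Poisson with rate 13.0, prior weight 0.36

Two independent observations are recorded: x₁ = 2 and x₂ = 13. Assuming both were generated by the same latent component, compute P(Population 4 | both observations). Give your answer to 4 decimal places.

P(component k | x) = w_k·f_k(x) / marginal(x), where marginal(x) = Σ_j w_j·f_j(x).
Since both observations come from the same component, the likelihood for component k is f_k(x₁)·f_k(x₂).
  f_1 = [e^(−0.6)·0.6^2/2! = 0.0987861] × [1.15109e-13] = 1.13712e-14
  f_2 = [e^(−10.9)·10.9^2/2! = 0.00109651] × [0.0908771] = 9.96477e-05
  f_3 = [e^(−12.9)·12.9^2/2! = 0.00020785] × [0.109897] = 2.28422e-05
  f_4 = [e^(−13.0)·13.0^2/2! = 0.000190998] × [0.10994] = 2.09983e-05
Prior × likelihood for each component:
  w_1·f_1 = 0.17 × 1.13712e-14 = 1.9331e-15
  w_2·f_2 = 0.37 × 9.96477e-05 = 3.68697e-05
  w_3·f_3 = 0.10 × 2.28422e-05 = 2.28422e-06
  w_4·f_4 = 0.36 × 2.09983e-05 = 7.55938e-06
Marginal: 1.9331e-15 + 3.68697e-05 + 2.28422e-06 + 7.55938e-06 = 4.67133e-05
Responsibility of Population 4: 7.55938e-06 / 4.67133e-05 ≈ 0.1618

0.1618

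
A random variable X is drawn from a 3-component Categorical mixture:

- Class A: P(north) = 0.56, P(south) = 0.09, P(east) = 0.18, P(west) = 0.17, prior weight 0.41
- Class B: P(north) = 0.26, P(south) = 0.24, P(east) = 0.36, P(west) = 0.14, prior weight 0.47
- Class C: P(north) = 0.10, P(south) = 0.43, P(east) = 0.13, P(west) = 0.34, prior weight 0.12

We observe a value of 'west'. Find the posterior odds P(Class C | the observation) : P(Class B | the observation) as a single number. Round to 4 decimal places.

Since P(k|x) ∝ w_k f_k(x), the posterior odds are w_i f_i(x) / (w_j f_j(x)).
Component likelihoods at x = 'west':
  f_A = P(west | comp) = 0.17
  f_B = P(west | comp) = 0.14
  f_C = P(west | comp) = 0.34
0.0408 / 0.0658 ≈ 0.6201

0.6201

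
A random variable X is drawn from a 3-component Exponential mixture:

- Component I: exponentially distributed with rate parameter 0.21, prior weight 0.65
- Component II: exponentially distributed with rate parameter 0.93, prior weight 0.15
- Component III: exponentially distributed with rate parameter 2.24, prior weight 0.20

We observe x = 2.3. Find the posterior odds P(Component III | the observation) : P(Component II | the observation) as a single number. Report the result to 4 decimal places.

Since P(k|x) ∝ π_k f_k(x), the posterior odds are π_i f_i(x) / (π_j f_j(x)).
Evaluate each component's likelihood at the observed value:
  f_I = 0.21·e^(−0.21·2.3) = 0.21·e^(−0.4830) = 0.129555
  f_II = 0.93·e^(−0.93·2.3) = 0.93·e^(−2.1390) = 0.109528
  f_III = 2.24·e^(−2.24·2.3) = 2.24·e^(−5.1520) = 0.0129647
Posterior odds = (π_III·f_III) / (π_II·f_II) = (0.20·0.0129647) / (0.15·0.109528) = 0.00259294 / 0.0164293 ≈ 0.1578

0.1578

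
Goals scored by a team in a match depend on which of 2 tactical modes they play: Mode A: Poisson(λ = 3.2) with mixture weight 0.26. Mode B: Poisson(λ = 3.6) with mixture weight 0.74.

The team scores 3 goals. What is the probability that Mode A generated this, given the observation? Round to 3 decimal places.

P(component k | x) = π_k·f_k(x) / marginal(x), where marginal(x) = Σ_j π_j·f_j(x).
Evaluate each component's likelihood at the observed value:
  f_A = e^(−3.2)·3.2^3/3! = 0.222616
  f_B = e^(−3.6)·3.6^3/3! = 0.212469
Weight by the priors:
  π_A·f_A = 0.26 × 0.222616 = 0.0578802
  π_B·f_B = 0.74 × 0.212469 = 0.157227
Denominator: 0.0578802 + 0.157227 = 0.215107
P(Mode A | the observation) = 0.0578802 / 0.215107 ≈ 0.269

0.269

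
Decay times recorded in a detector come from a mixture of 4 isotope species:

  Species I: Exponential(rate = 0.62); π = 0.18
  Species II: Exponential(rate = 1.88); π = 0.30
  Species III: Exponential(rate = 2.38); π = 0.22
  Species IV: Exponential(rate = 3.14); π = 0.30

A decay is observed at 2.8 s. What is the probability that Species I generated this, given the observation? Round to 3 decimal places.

Apply Bayes' rule: the posterior for each component is proportional to its prior times its likelihood at x.
Component likelihoods at x = 2.8 s:
  L_I = 0.62·e^(−0.62·2.8) = 0.62·e^(−1.7360) = 0.109259
  L_II = 1.88·e^(−1.88·2.8) = 1.88·e^(−5.2640) = 0.00972818
  L_III = 2.38·e^(−2.38·2.8) = 2.38·e^(−6.6640) = 0.00303696
  L_IV = 3.14·e^(−3.14·2.8) = 3.14·e^(−8.7920) = 0.000477103
Weight by the priors:
  π_I·L_I = 0.18 × 0.109259 = 0.0196666
  π_II·L_II = 0.30 × 0.00972818 = 0.00291845
  π_III·L_III = 0.22 × 0.00303696 = 0.00066813
  π_IV·L_IV = 0.30 × 0.000477103 = 0.000143131
Normaliser: 0.0196666 + 0.00291845 + 0.00066813 + 0.000143131 = 0.0233963
P(Species I | 2.8 s) ≈ 0.841

0.841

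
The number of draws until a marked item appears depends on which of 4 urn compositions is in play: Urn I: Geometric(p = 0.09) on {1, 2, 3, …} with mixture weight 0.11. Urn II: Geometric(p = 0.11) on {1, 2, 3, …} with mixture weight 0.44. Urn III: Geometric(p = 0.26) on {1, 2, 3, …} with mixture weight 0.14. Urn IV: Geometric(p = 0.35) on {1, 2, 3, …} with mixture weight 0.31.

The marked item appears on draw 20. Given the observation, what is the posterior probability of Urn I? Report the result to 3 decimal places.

0.233

P(component k | x) = π_k·f_k(x) / marginal(x), where marginal(x) = Σ_j π_j·f_j(x).
Geometric probabilities:
  p_I = 0.09·(1−0.09)^19 = 0.09·0.166643 = 0.0149978
  p_II = 0.11·(1−0.11)^19 = 0.11·0.109247 = 0.0120172
  p_III = 0.26·(1−0.26)^19 = 0.26·0.00327644 = 0.000851875
  p_IV = 0.35·(1−0.35)^19 = 0.35·0.000278839 = 9.75937e-05
Unnormalised posteriors:
  π_I·p_I = 0.11 × 0.0149978 = 0.00164976
  π_II·p_II = 0.44 × 0.0120172 = 0.00528756
  π_III·p_III = 0.14 × 0.000851875 = 0.000119263
  π_IV·p_IV = 0.31 × 9.75937e-05 = 3.0254e-05
Evidence: 0.00164976 + 0.00528756 + 0.000119263 + 3.0254e-05 = 0.00708684
Responsibility of Urn I: 0.00164976 / 0.00708684 ≈ 0.233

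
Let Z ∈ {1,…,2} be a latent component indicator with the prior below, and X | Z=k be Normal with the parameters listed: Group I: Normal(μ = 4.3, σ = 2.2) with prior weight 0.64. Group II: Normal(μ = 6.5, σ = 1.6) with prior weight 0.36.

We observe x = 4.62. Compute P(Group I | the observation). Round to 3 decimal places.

0.718

P(component k | x) = P(Z=k)·f_k(x) / marginal(x), where marginal(x) = Σ_j P(Z=j)·f_j(x).
Evaluate each component's likelihood at the observed value:
  L_I = 0.179429
  L_II = 0.125023
Weight by the priors:
  P(Z=I)·L_I = 0.64 × 0.179429 = 0.114835
  P(Z=II)·L_II = 0.36 × 0.125023 = 0.0450084
Normaliser: 0.114835 + 0.0450084 = 0.159843
Responsibility of Group I: 0.114835 / 0.159843 ≈ 0.718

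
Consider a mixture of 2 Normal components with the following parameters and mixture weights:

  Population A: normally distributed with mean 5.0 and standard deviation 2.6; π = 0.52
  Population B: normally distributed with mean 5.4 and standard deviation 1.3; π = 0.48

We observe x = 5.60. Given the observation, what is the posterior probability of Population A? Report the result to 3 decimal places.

P(component k | x) = π_k·f_k(x) / marginal(x), where marginal(x) = Σ_j π_j·f_j(x).
Component likelihoods at x = 5.60:
  L_A = 0.149408
  L_B = 0.303268
Prior × likelihood for each component:
  π_A·L_A = 0.52 × 0.149408 = 0.0776919
  π_B·L_B = 0.48 × 0.303268 = 0.145569
Marginal: 0.0776919 + 0.145569 = 0.223261
Responsibility of Population A: 0.0776919 / 0.223261 ≈ 0.348

0.348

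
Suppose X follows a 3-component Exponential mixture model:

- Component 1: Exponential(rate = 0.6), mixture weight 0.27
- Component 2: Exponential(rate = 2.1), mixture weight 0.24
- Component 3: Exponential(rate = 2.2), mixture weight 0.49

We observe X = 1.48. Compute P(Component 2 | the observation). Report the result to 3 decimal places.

0.172

By Bayes' theorem, P(k | x) = π_k f_k(x) / Σ_j π_j f_j(x).
Exponential densities:
  L_1 = 0.6·e^(−0.6·1.48) = 0.6·e^(−0.8880) = 0.246887
  L_2 = 2.1·e^(−2.1·1.48) = 2.1·e^(−3.1080) = 0.0938495
  L_3 = 2.2·e^(−2.2·1.48) = 2.2·e^(−3.2560) = 0.084793
Unnormalised posteriors:
  π_1·L_1 = 0.27 × 0.246887 = 0.0666594
  π_2·L_2 = 0.24 × 0.0938495 = 0.0225239
  π_3·L_3 = 0.49 × 0.084793 = 0.0415486
Marginal: 0.0666594 + 0.0225239 + 0.0415486 = 0.130732
P(Component 2 | the observation) = 0.0225239 / 0.130732 ≈ 0.172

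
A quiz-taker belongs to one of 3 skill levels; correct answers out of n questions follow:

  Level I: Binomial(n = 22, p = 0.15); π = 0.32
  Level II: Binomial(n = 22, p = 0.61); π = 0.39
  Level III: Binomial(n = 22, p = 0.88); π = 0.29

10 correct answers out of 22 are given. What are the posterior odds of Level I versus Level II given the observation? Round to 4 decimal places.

The posterior odds equal the prior odds times the likelihood ratio: (P(Z=i)/P(Z=j))·(f_i(x)/f_j(x)).
Component likelihoods at x = 10 correct answers out of 22:
  p_I = C(22,10)·0.15^10·0.85^12 = 646646·5.7665e-09·0.142242 = 0.000530403
  p_II = C(22,10)·0.61^10·0.39^12 = 646646·0.00713343·1.23816e-05 = 0.0571137
  p_III = C(22,10)·0.88^10·0.12^12 = 646646·0.278501·8.9161e-12 = 1.60571e-06
Posterior odds = (P(Z=I)·p_I) / (P(Z=II)·p_II) = (0.32·0.000530403) / (0.39·0.0571137) = 0.000169729 / 0.0222743 ≈ 0.0076

0.0076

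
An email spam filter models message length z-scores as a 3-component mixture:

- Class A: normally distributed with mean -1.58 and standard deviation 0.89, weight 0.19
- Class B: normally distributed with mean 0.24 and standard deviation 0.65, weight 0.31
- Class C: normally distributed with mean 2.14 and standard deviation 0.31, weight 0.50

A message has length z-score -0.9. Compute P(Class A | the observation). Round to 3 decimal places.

Posterior ∝ prior × likelihood, so P(k | x) ∝ π_k f_k(x); normalise over all components.
Component likelihoods at x = -0.9:
  L_A = (1/(0.89·√(2π)))·exp(−(-0.9−-1.58)²/(2·0.89²)) = 0.448250·exp(-0.29188) = 0.334778
  L_B = (1/(0.65·√(2π)))·exp(−(-0.9−0.24)²/(2·0.65²)) = 0.613757·exp(-1.53799) = 0.131843
  L_C = (1/(0.31·√(2π)))·exp(−(-0.9−2.14)²/(2·0.31²)) = 1.286911·exp(-48.08325) = 1.68756e-21
Weight by the priors:
  π_A·L_A = 0.19 × 0.334778 = 0.0636079
  π_B·L_B = 0.31 × 0.131843 = 0.0408713
  π_C·L_C = 0.50 × 1.68756e-21 = 8.43781e-22
Sum: 0.0636079 + 0.0408713 + 8.43781e-22 = 0.104479
Responsibility of Class A: 0.0636079 / 0.104479 ≈ 0.609

0.609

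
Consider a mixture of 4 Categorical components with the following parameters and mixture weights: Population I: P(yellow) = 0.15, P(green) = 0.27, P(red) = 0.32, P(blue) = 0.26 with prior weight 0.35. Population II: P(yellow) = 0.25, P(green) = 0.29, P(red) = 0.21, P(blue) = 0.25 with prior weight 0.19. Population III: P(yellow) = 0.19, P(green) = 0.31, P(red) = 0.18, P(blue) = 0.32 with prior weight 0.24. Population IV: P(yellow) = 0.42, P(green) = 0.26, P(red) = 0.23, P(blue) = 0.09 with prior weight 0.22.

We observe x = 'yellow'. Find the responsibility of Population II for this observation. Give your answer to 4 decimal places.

0.1996

By Bayes' theorem, P(k | x) = π_k f_k(x) / Σ_j π_j f_j(x).
Component likelihoods at x = 'yellow':
  L_I = P(yellow | comp) = 0.15
  L_II = P(yellow | comp) = 0.25
  L_III = P(yellow | comp) = 0.19
  L_IV = P(yellow | comp) = 0.42
Unnormalised posteriors:
  π_I·L_I = 0.35 × 0.15 = 0.0525
  π_II·L_II = 0.19 × 0.25 = 0.0475
  π_III·L_III = 0.24 × 0.19 = 0.0456
  π_IV·L_IV = 0.22 × 0.42 = 0.0924
Sum: 0.0525 + 0.0475 + 0.0456 + 0.0924 = 0.238
P(Population II | data) ≈ 0.1996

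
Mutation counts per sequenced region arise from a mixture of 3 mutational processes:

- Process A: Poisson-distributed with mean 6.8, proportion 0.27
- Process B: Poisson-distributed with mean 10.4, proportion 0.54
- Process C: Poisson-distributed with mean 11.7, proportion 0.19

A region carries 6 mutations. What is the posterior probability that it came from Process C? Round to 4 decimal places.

0.0741

The responsibility of component k is π_k f_k(x) divided by Σ_j π_j f_j(x).
Component likelihoods at x = 6 mutations:
  L_A = 0.152939
  L_B = 0.0534817
  L_C = 0.0295486
Weight by the priors:
  π_A·L_A = 0.27 × 0.152939 = 0.0412936
  π_B·L_B = 0.54 × 0.0534817 = 0.0288801
  π_C·L_C = 0.19 × 0.0295486 = 0.00561424
Evidence: 0.0412936 + 0.0288801 + 0.00561424 = 0.0757879
P(Process C | data) ≈ 0.0741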